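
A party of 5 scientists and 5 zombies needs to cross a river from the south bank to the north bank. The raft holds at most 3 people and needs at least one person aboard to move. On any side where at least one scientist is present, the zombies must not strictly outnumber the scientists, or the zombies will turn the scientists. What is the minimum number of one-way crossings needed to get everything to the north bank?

Counting alone: each trip to the north bank takes at most 3 across and each return brings at least 1 back, so after t trips out (and t−1 returns) at most 3t − (t−1) of the 10 are across; that first reaches 10 at t = 5, so at least 9 crossings are needed.
The safety rule pushes this higher. Following every safe sequence of crossings, the most of the 10 that can be at the north bank as the raft arrives there on crossing 9 is 9 — never all 10.
So no plan with fewer than 11 crossings exists, and this one achieves 11:
1. 2 zombies → the north bank.  (the south bank: 5S 3Z; the north bank: 0S 2Z)
2. 1 zombie ← the south bank.  (the south bank: 5S 4Z; the north bank: 0S 1Z)
3. 3 zombies → the north bank.  (the south bank: 5S 1Z; the north bank: 0S 4Z)
4. 1 zombie ← the south bank.  (the south bank: 5S 2Z; the north bank: 0S 3Z)
5. 3 scientists → the north bank.  (the south bank: 2S 2Z; the north bank: 3S 3Z)
6. 1 scientist and 1 zombie ← the south bank.  (the south bank: 3S 3Z; the north bank: 2S 2Z)
7. 3 scientists → the north bank.  (the south bank: 0S 3Z; the north bank: 5S 2Z)
8. 1 zombie ← the south bank.  (the south bank: 0S 4Z; the north bank: 5S 1Z)
9. 2 zombies → the north bank.  (the south bank: 0S 2Z; the north bank: 5S 3Z)
10. 1 zombie ← the south bank.  (the south bank: 0S 3Z; the north bank: 5S 2Z)
11. 3 zombies → the north bank.  (the south bank: 0S 0Z; the north bank: 5S 5Z)

11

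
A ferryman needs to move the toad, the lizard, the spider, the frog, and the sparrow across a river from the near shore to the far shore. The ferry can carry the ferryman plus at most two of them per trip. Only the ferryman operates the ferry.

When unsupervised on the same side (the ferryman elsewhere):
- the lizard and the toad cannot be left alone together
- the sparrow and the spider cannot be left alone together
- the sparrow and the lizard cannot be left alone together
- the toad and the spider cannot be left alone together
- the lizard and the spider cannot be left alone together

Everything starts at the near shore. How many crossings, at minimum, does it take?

Counting alone: the ferryman can take at most 2 across per trip to the far shore, so moving all 5 needs at least 3 loaded trips out, with a return between consecutive ones — at least 5 crossings.
The safety rule pushes this higher. Following every safe sequence of crossings, the most of the 5 that can be at the far shore as the ferry arrives there on crossing 5 is 4 — never all 5.
So no plan with fewer than 7 crossings exists, and this one achieves 7:
1. Ferryman goes to the far shore with the lizard and the spider.
2. Ferryman goes back to the near shore with the lizard.
3. Ferryman goes to the far shore with the sparrow and the toad.
4. Ferryman goes back to the near shore with the spider.
5. Ferryman goes to the far shore with the frog and the lizard.
6. Ferryman goes back to the near shore with the lizard.
7. Ferryman goes to the far shore with the lizard and the spider.

7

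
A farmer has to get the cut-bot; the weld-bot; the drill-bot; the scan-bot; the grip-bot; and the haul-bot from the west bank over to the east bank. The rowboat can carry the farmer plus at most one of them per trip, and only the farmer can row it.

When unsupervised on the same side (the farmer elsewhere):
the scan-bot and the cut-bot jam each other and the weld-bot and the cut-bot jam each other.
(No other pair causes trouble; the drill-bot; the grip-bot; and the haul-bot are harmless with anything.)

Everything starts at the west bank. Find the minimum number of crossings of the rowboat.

Counting alone: the farmer can take at most 1 across per trip to the east bank, so moving all 6 needs at least 6 loaded trips out, with a return between consecutive ones — at least 11 crossings.
The safety rule pushes this higher. Following every safe sequence of crossings, the most of the 6 that can be at the east bank as the rowboat arrives there on crossing 11 is 5 — never all 6.
So no plan with fewer than 13 crossings exists, and this one achieves 13:
1. Farmer goes to the east bank with the cut-bot.
2. Farmer goes back to the west bank alone.
3. Farmer goes to the east bank with the weld-bot.
4. Farmer goes back to the west bank with the cut-bot.
5. Farmer goes to the east bank with the scan-bot.
6. Farmer goes back to the west bank alone.
7. Farmer goes to the east bank with the drill-bot.
8. Farmer goes back to the west bank alone.
9. Farmer goes to the east bank with the grip-bot.
10. Farmer goes back to the west bank alone.
11. Farmer goes to the east bank with the haul-bot.
12. Farmer goes back to the west bank alone.
13. Farmer goes to the east bank with the cut-bot.

13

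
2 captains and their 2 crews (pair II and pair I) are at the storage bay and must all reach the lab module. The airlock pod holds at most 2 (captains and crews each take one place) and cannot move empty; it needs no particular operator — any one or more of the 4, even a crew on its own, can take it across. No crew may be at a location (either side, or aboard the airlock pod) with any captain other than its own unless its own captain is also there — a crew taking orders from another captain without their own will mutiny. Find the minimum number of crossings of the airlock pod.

5

Counting alone: each trip to the lab module takes at most 2 across and each return brings at least 1 back, so after t trips out (and t−1 returns) at most 2t − (t−1) of the 4 are across; that first reaches 4 at t = 3, so at least 5 crossings are needed.
The plan below uses exactly 5 crossings, so it is optimal:
1. captain II and crew II cross → the lab module.
2. captain II crosses ← the storage bay.
3. captain I and captain II cross → the lab module.
4. captain I crosses ← the storage bay.
5. captain I and crew I cross → the lab module.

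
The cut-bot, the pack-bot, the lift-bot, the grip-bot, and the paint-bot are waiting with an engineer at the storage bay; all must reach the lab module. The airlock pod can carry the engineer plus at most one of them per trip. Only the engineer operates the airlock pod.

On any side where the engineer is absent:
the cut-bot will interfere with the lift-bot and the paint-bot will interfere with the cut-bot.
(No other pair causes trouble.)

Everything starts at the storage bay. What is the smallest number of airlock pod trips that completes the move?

Counting alone: the engineer can take at most 1 across per trip to the lab module, so moving all 5 needs at least 5 loaded trips out, with a return between consecutive ones — at least 9 crossings.
The safety rule pushes this higher. Following every safe sequence of crossings, the most of the 5 that can be at the lab module as the airlock pod arrives there on crossing 9 is 4 — never all 5.
So no plan with fewer than 11 crossings exists, and this one achieves 11:
1. Engineer goes to the lab module with the cut-bot.  [the storage bay: the grip-bot, the lift-bot, the pack-bot, the paint-bot | the lab module: the cut-bot]
2. Engineer goes back to the storage bay alone.  [the storage bay: the grip-bot, the lift-bot, the pack-bot, the paint-bot | the lab module: the cut-bot]
3. Engineer goes to the lab module with the pack-bot.  [the storage bay: the grip-bot, the lift-bot, the paint-bot | the lab module: the cut-bot, the pack-bot]
4. Engineer goes back to the storage bay alone.  [the storage bay: the grip-bot, the lift-bot, the paint-bot | the lab module: the cut-bot, the pack-bot]
5. Engineer goes to the lab module with the lift-bot.  [the storage bay: the grip-bot, the paint-bot | the lab module: the cut-bot, the lift-bot, the pack-bot]
6. Engineer goes back to the storage bay with the cut-bot.  [the storage bay: the cut-bot, the grip-bot, the paint-bot | the lab module: the lift-bot, the pack-bot]
7. Engineer goes to the lab module with the paint-bot.  [the storage bay: the cut-bot, the grip-bot | the lab module: the lift-bot, the pack-bot, the paint-bot]
8. Engineer goes back to the storage bay alone.  [the storage bay: the cut-bot, the grip-bot | the lab module: the lift-bot, the pack-bot, the paint-bot]
9. Engineer goes to the lab module with the grip-bot.  [the storage bay: the cut-bot | the lab module: the grip-bot, the lift-bot, the pack-bot, the paint-bot]
10. Engineer goes back to the storage bay alone.  [the storage bay: the cut-bot | the lab module: the grip-bot, the lift-bot, the pack-bot, the paint-bot]
11. Engineer goes to the lab module with the cut-bot.  [the storage bay: — | the lab module: the cut-bot, the grip-bot, the lift-bot, the pack-bot, the paint-bot]

11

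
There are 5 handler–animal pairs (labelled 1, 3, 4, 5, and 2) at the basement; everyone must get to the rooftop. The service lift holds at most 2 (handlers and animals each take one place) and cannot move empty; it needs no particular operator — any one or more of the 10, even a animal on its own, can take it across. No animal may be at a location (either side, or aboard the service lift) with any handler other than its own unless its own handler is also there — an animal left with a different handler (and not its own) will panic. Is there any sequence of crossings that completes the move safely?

No

Following every safe sequence of crossings from the start, the most of the 10 that can be at the rooftop as the service lift arrives there on crossings 1, 3, 5, 7 is 2, 3, 4, 5 respectively; the best ever achieved is 5 of 10.
From crossing 9 on, no configuration arises that was not already reachable earlier: only 82 distinct safe configurations (who is on which side, and where the service lift is) can ever be reached, none of them has everyone across, and every continuation just revisits them. So no valid plan exists.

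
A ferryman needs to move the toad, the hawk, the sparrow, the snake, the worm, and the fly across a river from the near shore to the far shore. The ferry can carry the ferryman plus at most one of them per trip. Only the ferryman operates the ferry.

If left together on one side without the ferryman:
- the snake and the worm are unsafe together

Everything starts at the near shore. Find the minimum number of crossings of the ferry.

11

Counting alone: the ferryman can take at most 1 across per trip to the far shore, so moving all 6 needs at least 6 loaded trips out, with a return between consecutive ones — at least 11 crossings.
The plan below uses exactly 11 crossings, so it is optimal:
1. Ferryman goes to the far shore with the snake.  [the near shore: the fly, the hawk, the sparrow, the toad, the worm | the far shore: the snake]
2. Ferryman goes back to the near shore alone.  [the near shore: the fly, the hawk, the sparrow, the toad, the worm | the far shore: the snake]
3. Ferryman goes to the far shore with the toad.  [the near shore: the fly, the hawk, the sparrow, the worm | the far shore: the snake, the toad]
4. Ferryman goes back to the near shore alone.  [the near shore: the fly, the hawk, the sparrow, the worm | the far shore: the snake, the toad]
5. Ferryman goes to the far shore with the hawk.  [the near shore: the fly, the sparrow, the worm | the far shore: the hawk, the snake, the toad]
6. Ferryman goes back to the near shore alone.  [the near shore: the fly, the sparrow, the worm | the far shore: the hawk, the snake, the toad]
7. Ferryman goes to the far shore with the sparrow.  [the near shore: the fly, the worm | the far shore: the hawk, the snake, the sparrow, the toad]
8. Ferryman goes back to the near shore alone.  [the near shore: the fly, the worm | the far shore: the hawk, the snake, the sparrow, the toad]
9. Ferryman goes to the far shore with the fly.  [the near shore: the worm | the far shore: the fly, the hawk, the snake, the sparrow, the toad]
10. Ferryman goes back to the near shore alone.  [the near shore: the worm | the far shore: the fly, the hawk, the snake, the sparrow, the toad]
11. Ferryman goes to the far shore with the worm.  [the near shore: — | the far shore: the fly, the hawk, the snake, the sparrow, the toad, the worm]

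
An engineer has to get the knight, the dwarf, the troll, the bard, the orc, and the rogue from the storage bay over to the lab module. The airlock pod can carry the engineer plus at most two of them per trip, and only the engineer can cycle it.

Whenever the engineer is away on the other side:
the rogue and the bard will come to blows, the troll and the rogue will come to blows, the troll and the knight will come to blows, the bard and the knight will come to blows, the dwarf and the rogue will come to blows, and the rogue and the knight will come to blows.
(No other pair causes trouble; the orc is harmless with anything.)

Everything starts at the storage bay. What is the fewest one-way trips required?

9

Counting alone: the engineer can take at most 2 across per trip to the lab module, so moving all 6 needs at least 3 loaded trips out, with a return between consecutive ones — at least 5 crossings.
The safety rule pushes this higher. Following every safe sequence of crossings, the most of the 6 that can be at the lab module as the airlock pod arrives there on crossings 5, 7 is 4, 5 respectively — never all 6.
So no plan with fewer than 9 crossings exists, and this one achieves 9:
1. Engineer goes to the lab module with the knight and the rogue.
2. Engineer goes back to the storage bay with the knight.
3. Engineer goes to the lab module with the dwarf and the knight.
4. Engineer goes back to the storage bay with the rogue.
5. Engineer goes to the lab module with the bard and the troll.
6. Engineer goes back to the storage bay with the knight.
7. Engineer goes to the lab module with the knight and the orc.
8. Engineer goes back to the storage bay with the knight.
9. Engineer goes to the lab module with the knight and the rogue.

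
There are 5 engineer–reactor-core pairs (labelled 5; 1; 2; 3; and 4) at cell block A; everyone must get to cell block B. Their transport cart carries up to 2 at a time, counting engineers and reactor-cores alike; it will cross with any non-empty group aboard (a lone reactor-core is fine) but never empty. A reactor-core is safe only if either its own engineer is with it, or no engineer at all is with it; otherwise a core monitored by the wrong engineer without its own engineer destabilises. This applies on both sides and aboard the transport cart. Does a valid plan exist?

No

Following every safe sequence of crossings from the start, the most of the 10 that can be at cell block B as the transport cart arrives there on crossings 1, 3, 5, 7 is 2, 3, 4, 5 respectively; the best ever achieved is 5 of 10.
From crossing 9 on, no configuration arises that was not already reachable earlier: only 82 distinct safe configurations (who is on which side, and where the transport cart is) can ever be reached, none of them has everyone across, and every continuation just revisits them. So no valid plan exists.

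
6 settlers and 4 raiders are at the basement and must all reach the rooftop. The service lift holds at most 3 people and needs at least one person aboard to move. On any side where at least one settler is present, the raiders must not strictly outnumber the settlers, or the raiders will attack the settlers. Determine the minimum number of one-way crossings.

9

Counting alone: each trip to the rooftop takes at most 3 across and each return brings at least 1 back, so after t trips out (and t−1 returns) at most 3t − (t−1) of the 10 are across; that first reaches 10 at t = 5, so at least 9 crossings are needed.
The plan below uses exactly 9 crossings, so it is optimal:
1. 2 raiders → the rooftop.  (the basement: 6S 2R; the rooftop: 0S 2R)
2. 1 raider ← the basement.  (the basement: 6S 3R; the rooftop: 0S 1R)
3. 3 raiders → the rooftop.  (the basement: 6S 0R; the rooftop: 0S 4R)
4. 1 raider ← the basement.  (the basement: 6S 1R; the rooftop: 0S 3R)
5. 3 settlers → the rooftop.  (the basement: 3S 1R; the rooftop: 3S 3R)
6. 1 raider ← the basement.  (the basement: 3S 2R; the rooftop: 3S 2R)
7. 1 settler and 2 raiders → the rooftop.  (the basement: 2S 0R; the rooftop: 4S 4R)
8. 1 raider ← the basement.  (the basement: 2S 1R; the rooftop: 4S 3R)
9. 2 settlers and 1 raider → the rooftop.  (the basement: 0S 0R; the rooftop: 6S 4R)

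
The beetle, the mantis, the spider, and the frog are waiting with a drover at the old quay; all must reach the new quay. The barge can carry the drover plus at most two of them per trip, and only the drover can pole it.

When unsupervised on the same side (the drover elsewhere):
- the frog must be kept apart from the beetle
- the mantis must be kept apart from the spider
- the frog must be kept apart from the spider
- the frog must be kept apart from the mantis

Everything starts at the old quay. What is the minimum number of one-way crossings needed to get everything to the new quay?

Counting alone: the drover can take at most 2 across per trip to the new quay, so moving all 4 needs at least 2 loaded trips out, with a return between consecutive ones — at least 3 crossings.
The safety rule pushes this higher. Following every safe sequence of crossings, the most of the 4 that can be at the new quay as the barge arrives there on crossing 3 is 3 — never all 4.
So no plan with fewer than 5 crossings exists, and this one achieves 5:
1. Drover goes to the new quay with the frog and the mantis.  [the old quay: the beetle, the spider | the new quay: the frog, the mantis]
2. Drover goes back to the old quay with the mantis.  [the old quay: the beetle, the mantis, the spider | the new quay: the frog]
3. Drover goes to the new quay with the beetle and the mantis.  [the old quay: the spider | the new quay: the beetle, the frog, the mantis]
4. Drover goes back to the old quay with the frog.  [the old quay: the frog, the spider | the new quay: the beetle, the mantis]
5. Drover goes to the new quay with the frog and the spider.  [the old quay: — | the new quay: the beetle, the frog, the mantis, the spider]

5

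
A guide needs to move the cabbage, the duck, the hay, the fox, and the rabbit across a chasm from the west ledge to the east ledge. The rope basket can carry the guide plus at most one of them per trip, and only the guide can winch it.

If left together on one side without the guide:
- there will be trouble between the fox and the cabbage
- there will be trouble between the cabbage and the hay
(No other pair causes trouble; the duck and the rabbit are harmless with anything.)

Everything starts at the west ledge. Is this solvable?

1. Guide goes to the east ledge with the cabbage.
2. Guide goes back to the west ledge alone.
3. Guide goes to the east ledge with the duck.
4. Guide goes back to the west ledge alone.
5. Guide goes to the east ledge with the hay.
6. Guide goes back to the west ledge with the cabbage.
7. Guide goes to the east ledge with the fox.
8. Guide goes back to the west ledge alone.
9. Guide goes to the east ledge with the rabbit.
10. Guide goes back to the west ledge alone.
11. Guide goes to the east ledge with the cabbage.

Yes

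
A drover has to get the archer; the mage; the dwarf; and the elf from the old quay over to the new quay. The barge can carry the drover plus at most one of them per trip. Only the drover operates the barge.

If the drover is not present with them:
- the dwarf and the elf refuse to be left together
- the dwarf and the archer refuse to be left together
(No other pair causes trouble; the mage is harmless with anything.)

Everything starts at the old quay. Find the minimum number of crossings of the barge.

9

Counting alone: the drover can take at most 1 across per trip to the new quay, so moving all 4 needs at least 4 loaded trips out, with a return between consecutive ones — at least 7 crossings.
The safety rule pushes this higher. Following every safe sequence of crossings, the most of the 4 that can be at the new quay as the barge arrives there on crossing 7 is 3 — never all 4.
So no plan with fewer than 9 crossings exists, and this one achieves 9:
1. Drover goes to the new quay with the dwarf.
2. Drover goes back to the old quay alone.
3. Drover goes to the new quay with the archer.
4. Drover goes back to the old quay with the dwarf.
5. Drover goes to the new quay with the elf.
6. Drover goes back to the old quay alone.
7. Drover goes to the new quay with the mage.
8. Drover goes back to the old quay alone.
9. Drover goes to the new quay with the dwarf.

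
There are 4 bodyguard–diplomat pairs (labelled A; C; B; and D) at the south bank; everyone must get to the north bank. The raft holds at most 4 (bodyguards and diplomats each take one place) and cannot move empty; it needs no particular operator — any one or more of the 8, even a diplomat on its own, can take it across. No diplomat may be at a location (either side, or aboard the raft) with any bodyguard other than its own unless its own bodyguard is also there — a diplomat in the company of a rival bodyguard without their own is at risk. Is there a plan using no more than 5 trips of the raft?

Yes — this plan uses 5 crossings (≤ 5):
1. bodyguard A and diplomat A cross → the north bank.
2. bodyguard A crosses ← the south bank.
3. bodyguard A, bodyguard B, bodyguard C, and bodyguard D cross → the north bank.
4. diplomat A crosses ← the south bank.
5. diplomat A, diplomat B, diplomat C, and diplomat D cross → the north bank.

Yes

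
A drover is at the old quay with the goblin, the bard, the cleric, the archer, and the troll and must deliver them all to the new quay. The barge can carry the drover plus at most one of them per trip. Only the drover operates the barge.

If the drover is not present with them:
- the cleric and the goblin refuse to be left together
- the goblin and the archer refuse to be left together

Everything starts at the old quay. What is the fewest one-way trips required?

11

Counting alone: the drover can take at most 1 across per trip to the new quay, so moving all 5 needs at least 5 loaded trips out, with a return between consecutive ones — at least 9 crossings.
The safety rule pushes this higher. Following every safe sequence of crossings, the most of the 5 that can be at the new quay as the barge arrives there on crossing 9 is 4 — never all 5.
So no plan with fewer than 11 crossings exists, and this one achieves 11:
1. Drover goes to the new quay with the goblin.  [the old quay: the archer, the bard, the cleric, the troll | the new quay: the goblin]
2. Drover goes back to the old quay alone.  [the old quay: the archer, the bard, the cleric, the troll | the new quay: the goblin]
3. Drover goes to the new quay with the bard.  [the old quay: the archer, the cleric, the troll | the new quay: the bard, the goblin]
4. Drover goes back to the old quay alone.  [the old quay: the archer, the cleric, the troll | the new quay: the bard, the goblin]
5. Drover goes to the new quay with the cleric.  [the old quay: the archer, the troll | the new quay: the bard, the cleric, the goblin]
6. Drover goes back to the old quay with the goblin.  [the old quay: the archer, the goblin, the troll | the new quay: the bard, the cleric]
7. Drover goes to the new quay with the archer.  [the old quay: the goblin, the troll | the new quay: the archer, the bard, the cleric]
8. Drover goes back to the old quay alone.  [the old quay: the goblin, the troll | the new quay: the archer, the bard, the cleric]
9. Drover goes to the new quay with the troll.  [the old quay: the goblin | the new quay: the archer, the bard, the cleric, the troll]
10. Drover goes back to the old quay alone.  [the old quay: the goblin | the new quay: the archer, the bard, the cleric, the troll]
11. Drover goes to the new quay with the goblin.  [the old quay: — | the new quay: the archer, the bard, the cleric, the goblin, the troll]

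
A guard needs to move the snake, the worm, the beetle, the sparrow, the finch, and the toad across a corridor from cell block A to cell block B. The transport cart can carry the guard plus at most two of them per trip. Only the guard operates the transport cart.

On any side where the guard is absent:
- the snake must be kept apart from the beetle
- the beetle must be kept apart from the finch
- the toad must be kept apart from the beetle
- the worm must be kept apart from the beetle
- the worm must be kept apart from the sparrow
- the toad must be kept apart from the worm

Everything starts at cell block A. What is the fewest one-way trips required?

9

Counting alone: the guard can take at most 2 across per trip to cell block B, so moving all 6 needs at least 3 loaded trips out, with a return between consecutive ones — at least 5 crossings.
The safety rule pushes this higher. Following every safe sequence of crossings, the most of the 6 that can be at cell block B as the transport cart arrives there on crossings 5, 7 is 4, 5 respectively — never all 6.
So no plan with fewer than 9 crossings exists, and this one achieves 9:
1. Guard goes to cell block B with the beetle and the worm.  [cell block A: the finch, the snake, the sparrow, the toad | cell block B: the beetle, the worm]
2. Guard goes back to cell block A with the worm.  [cell block A: the finch, the snake, the sparrow, the toad, the worm | cell block B: the beetle]
3. Guard goes to cell block B with the snake and the worm.  [cell block A: the finch, the sparrow, the toad | cell block B: the beetle, the snake, the worm]
4. Guard goes back to cell block A with the beetle.  [cell block A: the beetle, the finch, the sparrow, the toad | cell block B: the snake, the worm]
5. Guard goes to cell block B with the beetle and the finch.  [cell block A: the sparrow, the toad | cell block B: the beetle, the finch, the snake, the worm]
6. Guard goes back to cell block A with the beetle.  [cell block A: the beetle, the sparrow, the toad | cell block B: the finch, the snake, the worm]
7. Guard goes to cell block B with the sparrow and the toad.  [cell block A: the beetle | cell block B: the finch, the snake, the sparrow, the toad, the worm]
8. Guard goes back to cell block A with the worm.  [cell block A: the beetle, the worm | cell block B: the finch, the snake, the sparrow, the toad]
9. Guard goes to cell block B with the beetle and the worm.  [cell block A: — | cell block B: the beetle, the finch, the snake, the sparrow, the toad, the worm]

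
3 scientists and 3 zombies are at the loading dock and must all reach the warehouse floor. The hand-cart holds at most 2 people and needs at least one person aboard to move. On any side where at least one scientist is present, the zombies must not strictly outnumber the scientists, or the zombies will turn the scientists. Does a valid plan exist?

1. 2 zombies → the warehouse floor.  (the loading dock: 3S 1Z; the warehouse floor: 0S 2Z)
2. 1 zombie ← the loading dock.  (the loading dock: 3S 2Z; the warehouse floor: 0S 1Z)
3. 2 zombies → the warehouse floor.  (the loading dock: 3S 0Z; the warehouse floor: 0S 3Z)
4. 1 zombie ← the loading dock.  (the loading dock: 3S 1Z; the warehouse floor: 0S 2Z)
5. 2 scientists → the warehouse floor.  (the loading dock: 1S 1Z; the warehouse floor: 2S 2Z)
6. 1 scientist and 1 zombie ← the loading dock.  (the loading dock: 2S 2Z; the warehouse floor: 1S 1Z)
7. 2 scientists → the warehouse floor.  (the loading dock: 0S 2Z; the warehouse floor: 3S 1Z)
8. 1 zombie ← the loading dock.  (the loading dock: 0S 3Z; the warehouse floor: 3S 0Z)
9. 2 zombies → the warehouse floor.  (the loading dock: 0S 1Z; the warehouse floor: 3S 2Z)
10. 1 zombie ← the loading dock.  (the loading dock: 0S 2Z; the warehouse floor: 3S 1Z)
11. 2 zombies → the warehouse floor.  (the loading dock: 0S 0Z; the warehouse floor: 3S 3Z)

Yes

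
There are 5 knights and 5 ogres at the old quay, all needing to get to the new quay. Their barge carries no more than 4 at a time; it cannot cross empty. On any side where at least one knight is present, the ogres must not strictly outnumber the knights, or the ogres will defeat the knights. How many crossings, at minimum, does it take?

Counting alone: each trip to the new quay takes at most 4 across and each return brings at least 1 back, so after t trips out (and t−1 returns) at most 4t − (t−1) of the 10 are across; that first reaches 10 at t = 3, so at least 5 crossings are needed.
The safety rule pushes this higher. Following every safe sequence of crossings, the most of the 10 that can be at the new quay as the barge arrives there on crossing 5 is 9 — never all 10.
So no plan with fewer than 7 crossings exists, and this one achieves 7:
1. 2 ogres → the new quay.  (the old quay: 5K 3O; the new quay: 0K 2O)
2. 1 ogre ← the old quay.  (the old quay: 5K 4O; the new quay: 0K 1O)
3. 4 ogres → the new quay.  (the old quay: 5K 0O; the new quay: 0K 5O)
4. 1 ogre ← the old quay.  (the old quay: 5K 1O; the new quay: 0K 4O)
5. 4 knights → the new quay.  (the old quay: 1K 1O; the new quay: 4K 4O)
6. 1 knight and 1 ogre ← the old quay.  (the old quay: 2K 2O; the new quay: 3K 3O)
7. 2 knights and 2 ogres → the new quay.  (the old quay: 0K 0O; the new quay: 5K 5O)

7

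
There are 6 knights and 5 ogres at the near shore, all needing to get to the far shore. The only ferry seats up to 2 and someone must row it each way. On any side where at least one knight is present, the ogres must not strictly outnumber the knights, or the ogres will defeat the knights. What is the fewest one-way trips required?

Counting alone: each trip to the far shore takes at most 2 across and each return brings at least 1 back, so after t trips out (and t−1 returns) at most 2t − (t−1) of the 11 are across; that first reaches 11 at t = 10, so at least 19 crossings are needed.
The plan below uses exactly 19 crossings, so it is optimal:
1. 2 ogres → the far shore.  (the near shore: 6K 3O; the far shore: 0K 2O)
2. 1 ogre ← the near shore.  (the near shore: 6K 4O; the far shore: 0K 1O)
3. 2 ogres → the far shore.  (the near shore: 6K 2O; the far shore: 0K 3O)
4. 1 ogre ← the near shore.  (the near shore: 6K 3O; the far shore: 0K 2O)
5. 2 knights → the far shore.  (the near shore: 4K 3O; the far shore: 2K 2O)
6. 1 ogre ← the near shore.  (the near shore: 4K 4O; the far shore: 2K 1O)
7. 1 knight and 1 ogre → the far shore.  (the near shore: 3K 3O; the far shore: 3K 2O)
8. 1 knight ← the near shore.  (the near shore: 4K 3O; the far shore: 2K 2O)
9. 1 knight and 1 ogre → the far shore.  (the near shore: 3K 2O; the far shore: 3K 3O)
10. 1 ogre ← the near shore.  (the near shore: 3K 3O; the far shore: 3K 2O)
11. 1 knight and 1 ogre → the far shore.  (the near shore: 2K 2O; the far shore: 4K 3O)
12. 1 knight ← the near shore.  (the near shore: 3K 2O; the far shore: 3K 3O)
13. 1 knight and 1 ogre → the far shore.  (the near shore: 2K 1O; the far shore: 4K 4O)
14. 1 ogre ← the near shore.  (the near shore: 2K 2O; the far shore: 4K 3O)
15. 1 knight and 1 ogre → the far shore.  (the near shore: 1K 1O; the far shore: 5K 4O)
16. 1 knight ← the near shore.  (the near shore: 2K 1O; the far shore: 4K 4O)
17. 1 knight and 1 ogre → the far shore.  (the near shore: 1K 0O; the far shore: 5K 5O)
18. 1 ogre ← the near shore.  (the near shore: 1K 1O; the far shore: 5K 4O)
19. 1 knight and 1 ogre → the far shore.  (the near shore: 0K 0O; the far shore: 6K 5O)

19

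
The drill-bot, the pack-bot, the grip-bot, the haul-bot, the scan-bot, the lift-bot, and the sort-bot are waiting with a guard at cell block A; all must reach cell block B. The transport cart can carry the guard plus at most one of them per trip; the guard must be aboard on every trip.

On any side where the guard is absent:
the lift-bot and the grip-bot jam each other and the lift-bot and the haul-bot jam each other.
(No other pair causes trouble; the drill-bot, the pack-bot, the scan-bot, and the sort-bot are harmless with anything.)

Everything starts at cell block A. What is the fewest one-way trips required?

Counting alone: the guard can take at most 1 across per trip to cell block B, so moving all 7 needs at least 7 loaded trips out, with a return between consecutive ones — at least 13 crossings.
The safety rule pushes this higher. Following every safe sequence of crossings, the most of the 7 that can be at cell block B as the transport cart arrives there on crossing 13 is 6 — never all 7.
So no plan with fewer than 15 crossings exists, and this one achieves 15:
1. Guard goes to cell block B with the lift-bot.  [cell block A: the drill-bot, the grip-bot, the haul-bot, the pack-bot, the scan-bot, the sort-bot | cell block B: the lift-bot]
2. Guard goes back to cell block A alone.  [cell block A: the drill-bot, the grip-bot, the haul-bot, the pack-bot, the scan-bot, the sort-bot | cell block B: the lift-bot]
3. Guard goes to cell block B with the drill-bot.  [cell block A: the grip-bot, the haul-bot, the pack-bot, the scan-bot, the sort-bot | cell block B: the drill-bot, the lift-bot]
4. Guard goes back to cell block A alone.  [cell block A: the grip-bot, the haul-bot, the pack-bot, the scan-bot, the sort-bot | cell block B: the drill-bot, the lift-bot]
5. Guard goes to cell block B with the pack-bot.  [cell block A: the grip-bot, the haul-bot, the scan-bot, the sort-bot | cell block B: the drill-bot, the lift-bot, the pack-bot]
6. Guard goes back to cell block A alone.  [cell block A: the grip-bot, the haul-bot, the scan-bot, the sort-bot | cell block B: the drill-bot, the lift-bot, the pack-bot]
7. Guard goes to cell block B with the grip-bot.  [cell block A: the haul-bot, the scan-bot, the sort-bot | cell block B: the drill-bot, the grip-bot, the lift-bot, the pack-bot]
8. Guard goes back to cell block A with the lift-bot.  [cell block A: the haul-bot, the lift-bot, the scan-bot, the sort-bot | cell block B: the drill-bot, the grip-bot, the pack-bot]
9. Guard goes to cell block B with the haul-bot.  [cell block A: the lift-bot, the scan-bot, the sort-bot | cell block B: the drill-bot, the grip-bot, the haul-bot, the pack-bot]
10. Guard goes back to cell block A alone.  [cell block A: the lift-bot, the scan-bot, the sort-bot | cell block B: the drill-bot, the grip-bot, the haul-bot, the pack-bot]
11. Guard goes to cell block B with the scan-bot.  [cell block A: the lift-bot, the sort-bot | cell block B: the drill-bot, the grip-bot, the haul-bot, the pack-bot, the scan-bot]
12. Guard goes back to cell block A alone.  [cell block A: the lift-bot, the sort-bot | cell block B: the drill-bot, the grip-bot, the haul-bot, the pack-bot, the scan-bot]
13. Guard goes to cell block B with the sort-bot.  [cell block A: the lift-bot | cell block B: the drill-bot, the grip-bot, the haul-bot, the pack-bot, the scan-bot, the sort-bot]
14. Guard goes back to cell block A alone.  [cell block A: the lift-bot | cell block B: the drill-bot, the grip-bot, the haul-bot, the pack-bot, the scan-bot, the sort-bot]
15. Guard goes to cell block B with the lift-bot.  [cell block A: — | cell block B: the drill-bot, the grip-bot, the haul-bot, the lift-bot, the pack-bot, the scan-bot, the sort-bot]

15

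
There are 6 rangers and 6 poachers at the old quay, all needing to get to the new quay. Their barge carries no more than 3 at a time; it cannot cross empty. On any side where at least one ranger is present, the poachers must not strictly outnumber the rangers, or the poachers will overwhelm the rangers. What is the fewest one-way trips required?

impossible

Following every safe sequence of crossings from the start, the most of the 12 that can be at the new quay as the barge arrives there on crossings 1, 3, 5 is 3, 5, 6 respectively; the best ever achieved is 6 of 12.
From crossing 7 on, no configuration arises that was not already reachable earlier: only 17 distinct safe configurations (who is on which side, and where the barge is) can ever be reached, none of them has everyone across, and every continuation just revisits them. They are: 0 rangers + 0 poachers across (barge back at the start); 0 rangers + 1 poacher across (barge there); 0 rangers + 1 poacher across (barge back at the start); 0 rangers + 2 poachers across (barge there); 0 rangers + 2 poachers across (barge back at the start); 0 rangers + 3 poachers across (barge there); 0 rangers + 3 poachers across (barge back at the start); 0 rangers + 4 poachers across (barge there); 0 rangers + 4 poachers across (barge back at the start); 0 rangers + 5 poachers across (barge there); 0 rangers + 5 poachers across (barge back at the start); 0 rangers + 6 poachers across (barge there); 1 ranger + 1 poacher across (barge there); 1 ranger + 1 poacher across (barge back at the start); 2 rangers + 2 poachers across (barge there); 2 rangers + 2 poachers across (barge back at the start); 3 rangers + 3 poachers across (barge there). So no valid plan exists.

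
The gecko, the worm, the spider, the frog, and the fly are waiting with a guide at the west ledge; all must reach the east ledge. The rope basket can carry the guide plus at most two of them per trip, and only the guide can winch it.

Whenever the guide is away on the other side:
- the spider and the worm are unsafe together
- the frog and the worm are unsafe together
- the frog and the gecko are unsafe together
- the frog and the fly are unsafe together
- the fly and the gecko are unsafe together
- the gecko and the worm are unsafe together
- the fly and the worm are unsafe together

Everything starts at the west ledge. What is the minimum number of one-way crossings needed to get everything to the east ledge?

impossible

Whatever the first load, the items left behind include a forbidden pair without the guide. No opening move is safe, so no plan exists.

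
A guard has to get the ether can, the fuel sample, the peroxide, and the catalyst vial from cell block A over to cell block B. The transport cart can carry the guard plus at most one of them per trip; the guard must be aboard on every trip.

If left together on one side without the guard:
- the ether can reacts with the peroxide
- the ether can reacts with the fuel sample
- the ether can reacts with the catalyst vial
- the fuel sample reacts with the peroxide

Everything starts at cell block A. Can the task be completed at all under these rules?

No

Whatever the first load, the items left behind include a forbidden pair without the guard. No opening move is safe, so no plan exists.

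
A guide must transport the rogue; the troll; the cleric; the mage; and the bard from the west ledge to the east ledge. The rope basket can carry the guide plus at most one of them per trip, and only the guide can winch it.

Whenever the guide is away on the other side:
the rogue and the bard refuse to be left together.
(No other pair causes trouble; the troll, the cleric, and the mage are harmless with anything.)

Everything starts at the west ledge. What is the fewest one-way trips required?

Counting alone: the guide can take at most 1 across per trip to the east ledge, so moving all 5 needs at least 5 loaded trips out, with a return between consecutive ones — at least 9 crossings.
The plan below uses exactly 9 crossings, so it is optimal:
1. Guide goes to the east ledge with the rogue.  [the west ledge: the bard, the cleric, the mage, the troll | the east ledge: the rogue]
2. Guide goes back to the west ledge alone.  [the west ledge: the bard, the cleric, the mage, the troll | the east ledge: the rogue]
3. Guide goes to the east ledge with the troll.  [the west ledge: the bard, the cleric, the mage | the east ledge: the rogue, the troll]
4. Guide goes back to the west ledge alone.  [the west ledge: the bard, the cleric, the mage | the east ledge: the rogue, the troll]
5. Guide goes to the east ledge with the cleric.  [the west ledge: the bard, the mage | the east ledge: the cleric, the rogue, the troll]
6. Guide goes back to the west ledge alone.  [the west ledge: the bard, the mage | the east ledge: the cleric, the rogue, the troll]
7. Guide goes to the east ledge with the mage.  [the west ledge: the bard | the east ledge: the cleric, the mage, the rogue, the troll]
8. Guide goes back to the west ledge alone.  [the west ledge: the bard | the east ledge: the cleric, the mage, the rogue, the troll]
9. Guide goes to the east ledge with the bard.  [the west ledge: — | the east ledge: the bard, the cleric, the mage, the rogue, the troll]

9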